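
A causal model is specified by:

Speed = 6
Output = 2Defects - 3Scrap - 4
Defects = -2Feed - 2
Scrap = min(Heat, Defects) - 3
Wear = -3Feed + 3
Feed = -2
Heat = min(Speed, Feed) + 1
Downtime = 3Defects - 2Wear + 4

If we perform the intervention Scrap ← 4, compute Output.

-12

Intervening sets Scrap = 4 and removes its equation (Scrap = min(Heat, Defects) - 3).
Defects = -2Feed - 2  [with Feed=-2]  = 2
Output = 2Defects - 3Scrap - 4  [with Defects=2, Scrap=4]  = -12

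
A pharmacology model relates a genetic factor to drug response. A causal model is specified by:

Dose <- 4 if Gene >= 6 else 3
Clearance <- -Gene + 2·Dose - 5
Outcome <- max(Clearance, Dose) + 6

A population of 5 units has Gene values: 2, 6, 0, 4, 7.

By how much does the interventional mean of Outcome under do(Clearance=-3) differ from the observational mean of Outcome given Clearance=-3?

-0.1

The intervention sets Clearance=-3 in all 5 units regardless of Gene. Recomputing Outcome per unit gives 9, 10, 9, 9, 10; average 9.4.
Observing Clearance=-3 restricts to units where Clearance's equation naturally yields -3: Gene ∈ {6, 4}. In that subpopulation Outcome = 10, 9, mean 9.5.
Difference = 9.4 − 9.5 = -0.1.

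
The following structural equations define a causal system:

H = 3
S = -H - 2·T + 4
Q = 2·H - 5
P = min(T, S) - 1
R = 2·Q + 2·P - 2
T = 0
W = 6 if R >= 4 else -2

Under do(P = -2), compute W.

The intervention breaks the incoming arrows to P: P = min(T, S) - 1 no longer applies, and P = -2.
Q = 2·H - 5  [with H=3]  = 1
R = 2·Q + 2·P - 2  [with Q=1, P=-2]  = -4
W = 6 if R >= 4 else -2  [with R=-4]  = -2

-2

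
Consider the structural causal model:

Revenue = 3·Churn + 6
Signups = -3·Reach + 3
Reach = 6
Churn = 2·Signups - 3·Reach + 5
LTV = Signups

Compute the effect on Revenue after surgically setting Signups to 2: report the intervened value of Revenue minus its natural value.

102

Under do(Signups=2), the mechanism Signups = -3·Reach + 3 is discarded; Signups is fixed at 2.
Churn = 2·Signups - 3·Reach + 5  [with Signups=2, Reach=6]  = -9
Revenue = 3·Churn + 6  [with Churn=-9]  = -21
Without intervention: Signups = -3·Reach + 3  [with Reach=6]  = -15; Churn = 2·Signups - 3·Reach + 5  [with Signups=-15, Reach=6]  = -43; Revenue = 3·Churn + 6  [with Churn=-43]  = -123.
Change = -21 − (-123) = 102.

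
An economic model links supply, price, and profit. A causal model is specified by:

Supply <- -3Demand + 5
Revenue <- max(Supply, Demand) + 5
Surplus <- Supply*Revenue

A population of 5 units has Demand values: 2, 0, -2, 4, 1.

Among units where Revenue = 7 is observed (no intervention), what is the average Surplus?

3.5

Conditioning on Revenue=7 selects the 2 unit(s) with Demand ∈ {2, 1}. Their Surplus values: -7, 14. Mean = 3.5.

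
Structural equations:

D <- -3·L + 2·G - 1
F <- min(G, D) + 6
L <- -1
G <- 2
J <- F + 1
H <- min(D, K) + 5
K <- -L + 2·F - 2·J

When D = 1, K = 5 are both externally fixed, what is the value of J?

8

The joint intervention fixes D = 1, K = 5, removing each variable's own equation.
F = min(G, D) + 6  [with G=2, D=1]  = 7
J = F + 1  [with F=7]  = 8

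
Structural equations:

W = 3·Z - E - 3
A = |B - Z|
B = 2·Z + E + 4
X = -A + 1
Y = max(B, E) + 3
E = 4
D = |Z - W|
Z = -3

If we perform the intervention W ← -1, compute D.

2

Intervening sets W = -1 and removes its equation (W = 3·Z - E - 3).
D = |Z - W|  [with Z=-3, W=-1]  = 2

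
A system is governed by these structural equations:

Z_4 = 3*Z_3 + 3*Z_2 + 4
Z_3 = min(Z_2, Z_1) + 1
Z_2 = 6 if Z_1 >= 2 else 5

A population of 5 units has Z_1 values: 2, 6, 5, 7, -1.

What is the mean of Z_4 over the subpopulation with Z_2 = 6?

Observing Z_2=6 restricts to units where Z_2's equation naturally yields 6: Z_1 ∈ {2, 6, 5, 7}. In that subpopulation Z_4 = 31, 43, 40, 43, mean 39.25.

39.25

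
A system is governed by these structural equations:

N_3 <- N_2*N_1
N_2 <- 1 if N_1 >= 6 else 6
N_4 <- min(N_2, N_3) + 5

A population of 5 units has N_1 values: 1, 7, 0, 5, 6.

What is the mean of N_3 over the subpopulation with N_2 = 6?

E[N_3|N_2=6] averages over only the 3 units with N_2=6 (N_1 = 1, 0, 5): N_3 = 6, 0, 30, mean 12.

12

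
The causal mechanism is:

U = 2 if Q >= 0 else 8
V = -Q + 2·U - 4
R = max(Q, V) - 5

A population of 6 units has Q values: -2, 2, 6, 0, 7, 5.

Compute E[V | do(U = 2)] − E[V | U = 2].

1

do(U=2) breaks U's dependence on Q. With U=2 fixed, V across the units is 2, -2, -6, 0, -7, -5, mean -3.
Conditioning on U=2 selects the 5 unit(s) with Q ∈ {2, 6, 0, 7, 5}. Their V values: -2, -6, 0, -7, -5. Mean = -4.
Difference = -3 − (-4) = 1.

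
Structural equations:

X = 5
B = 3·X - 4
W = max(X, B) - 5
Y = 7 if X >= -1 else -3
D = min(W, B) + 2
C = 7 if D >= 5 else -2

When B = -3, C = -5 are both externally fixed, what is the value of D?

The joint intervention fixes B = -3, C = -5, removing each variable's own equation.
W = max(X, B) - 5  [with X=5, B=-3]  = 0
D = min(W, B) + 2  [with W=0, B=-3]  = -1

-1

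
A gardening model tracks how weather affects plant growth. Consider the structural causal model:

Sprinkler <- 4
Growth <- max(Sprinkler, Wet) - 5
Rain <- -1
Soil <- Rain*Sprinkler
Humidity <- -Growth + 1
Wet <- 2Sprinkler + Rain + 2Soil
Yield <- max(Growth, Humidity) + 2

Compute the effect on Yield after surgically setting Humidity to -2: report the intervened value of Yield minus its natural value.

-3

Intervening sets Humidity = -2 and removes its equation (Humidity <- -Growth + 1).
Soil = Rain*Sprinkler  [with Rain=-1, Sprinkler=4]  = -4
Wet = 2Sprinkler + Rain + 2Soil  [with Sprinkler=4, Rain=-1, Soil=-4]  = -1
Growth = max(Sprinkler, Wet) - 5  [with Sprinkler=4, Wet=-1]  = -1
Yield = max(Growth, Humidity) + 2  [with Growth=-1, Humidity=-2]  = 1
Without intervention: Soil = Rain*Sprinkler  [with Rain=-1, Sprinkler=4]  = -4; Wet = 2Sprinkler + Rain + 2Soil  [with Sprinkler=4, Rain=-1, Soil=-4]  = -1; Growth = max(Sprinkler, Wet) - 5  [with Sprinkler=4, Wet=-1]  = -1; Humidity = -Growth + 1  [with Growth=-1]  = 2; Yield = max(Growth, Humidity) + 2  [with Growth=-1, Humidity=2]  = 4.
Change = 1 − 4 = -3.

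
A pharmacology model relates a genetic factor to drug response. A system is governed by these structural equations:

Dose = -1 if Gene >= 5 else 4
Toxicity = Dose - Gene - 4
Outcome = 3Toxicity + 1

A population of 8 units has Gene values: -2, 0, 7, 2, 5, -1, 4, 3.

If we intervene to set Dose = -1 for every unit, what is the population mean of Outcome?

-20.75

Every unit gets Dose=-1 under the intervention. Outcome values become -8, -14, -35, -20, -29, -11, -26, -23; E[Outcome|do(Dose=-1)] = -20.75.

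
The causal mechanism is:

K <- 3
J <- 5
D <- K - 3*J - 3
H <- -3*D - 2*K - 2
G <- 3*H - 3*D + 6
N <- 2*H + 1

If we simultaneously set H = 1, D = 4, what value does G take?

The joint intervention fixes H = 1, D = 4, removing each variable's own equation.
G = 3*H - 3*D + 6  [with H=1, D=4]  = -3

-3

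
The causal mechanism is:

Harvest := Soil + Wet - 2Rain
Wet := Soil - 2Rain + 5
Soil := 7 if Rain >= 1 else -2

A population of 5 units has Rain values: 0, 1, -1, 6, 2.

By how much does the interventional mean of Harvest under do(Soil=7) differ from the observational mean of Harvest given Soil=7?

do(Soil=7) breaks Soil's dependence on Rain. With Soil=7 fixed, Harvest across the units is 19, 15, 23, -5, 11, mean 12.6.
E[Harvest|Soil=7] averages over only the 3 units with Soil=7 (Rain = 1, 6, 2): Harvest = 15, -5, 11, mean 7.
Difference = 12.6 − 7 = 5.6.

5.6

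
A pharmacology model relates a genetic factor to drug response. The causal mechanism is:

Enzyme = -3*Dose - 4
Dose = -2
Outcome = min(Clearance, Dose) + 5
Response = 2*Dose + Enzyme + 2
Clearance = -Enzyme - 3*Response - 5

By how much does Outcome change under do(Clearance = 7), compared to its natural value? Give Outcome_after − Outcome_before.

5

Intervening sets Clearance = 7 and removes its equation (Clearance = -Enzyme - 3*Response - 5).
Outcome = min(Clearance, Dose) + 5  [with Clearance=7, Dose=-2]  = 3
Without intervention: Enzyme = -3*Dose - 4  [with Dose=-2]  = 2; Response = 2*Dose + Enzyme + 2  [with Dose=-2, Enzyme=2]  = 0; Clearance = -Enzyme - 3*Response - 5  [with Enzyme=2, Response=0]  = -7; Outcome = min(Clearance, Dose) + 5  [with Clearance=-7, Dose=-2]  = -2.
Change = 3 − (-2) = 5.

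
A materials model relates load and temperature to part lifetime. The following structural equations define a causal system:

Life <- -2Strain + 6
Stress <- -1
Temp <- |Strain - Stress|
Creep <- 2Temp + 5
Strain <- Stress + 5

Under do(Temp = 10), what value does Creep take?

The intervention breaks the incoming arrows to Temp: Temp <- |Strain - Stress| no longer applies, and Temp = 10.
Creep = 2Temp + 5  [with Temp=10]  = 25

25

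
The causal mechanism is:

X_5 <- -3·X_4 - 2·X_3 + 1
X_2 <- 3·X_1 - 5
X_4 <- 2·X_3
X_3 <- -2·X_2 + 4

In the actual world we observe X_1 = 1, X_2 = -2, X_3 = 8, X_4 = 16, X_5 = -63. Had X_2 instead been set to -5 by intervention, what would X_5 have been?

-111

do(X_2=-5) replaces the equation X_2 <- 3·X_1 - 5 with the constant X_2 = -5.
X_3 = -2·X_2 + 4  [with X_2=-5]  = 14
X_4 = 2·X_3  [with X_3=14]  = 28
X_5 = -3·X_4 - 2·X_3 + 1  [with X_4=28, X_3=14]  = -111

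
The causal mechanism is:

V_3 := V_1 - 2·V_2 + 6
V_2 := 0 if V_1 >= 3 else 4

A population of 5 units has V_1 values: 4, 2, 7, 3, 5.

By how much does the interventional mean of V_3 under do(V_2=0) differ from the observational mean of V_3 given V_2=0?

Every unit gets V_2=0 under the intervention. V_3 values become 10, 8, 13, 9, 11; E[V_3|do(V_2=0)] = 10.2.
E[V_3|V_2=0] averages over only the 4 units with V_2=0 (V_1 = 4, 7, 3, 5): V_3 = 10, 13, 9, 11, mean 10.75.
Difference = 10.2 − 10.75 = -0.55.

-0.55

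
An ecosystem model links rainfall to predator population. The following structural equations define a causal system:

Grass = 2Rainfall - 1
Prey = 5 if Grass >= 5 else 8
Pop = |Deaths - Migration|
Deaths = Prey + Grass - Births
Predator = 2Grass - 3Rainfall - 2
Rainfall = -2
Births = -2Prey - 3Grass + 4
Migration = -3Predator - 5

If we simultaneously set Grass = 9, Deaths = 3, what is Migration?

Setting Grass = 9, Deaths = 3 by intervention discards those variables' equations.
Predator = 2Grass - 3Rainfall - 2  [with Grass=9, Rainfall=-2]  = 22
Migration = -3Predator - 5  [with Predator=22]  = -71

-71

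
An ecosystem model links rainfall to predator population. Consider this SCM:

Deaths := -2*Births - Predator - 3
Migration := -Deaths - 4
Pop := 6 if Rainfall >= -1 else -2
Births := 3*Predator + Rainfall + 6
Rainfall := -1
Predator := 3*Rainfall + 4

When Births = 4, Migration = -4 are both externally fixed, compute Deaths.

-12

The joint intervention fixes Births = 4, Migration = -4, removing each variable's own equation.
Predator = 3*Rainfall + 4  [with Rainfall=-1]  = 1
Deaths = -2*Births - Predator - 3  [with Births=4, Predator=1]  = -12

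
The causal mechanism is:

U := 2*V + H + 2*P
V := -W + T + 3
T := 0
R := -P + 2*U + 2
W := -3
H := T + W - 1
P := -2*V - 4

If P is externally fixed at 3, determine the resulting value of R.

Under do(P=3), the mechanism P := -2*V - 4 is discarded; P is fixed at 3.
V = -W + T + 3  [with W=-3, T=0]  = 6
H = T + W - 1  [with T=0, W=-3]  = -4
U = 2*V + H + 2*P  [with V=6, H=-4, P=3]  = 14
R = -P + 2*U + 2  [with P=3, U=14]  = 27

27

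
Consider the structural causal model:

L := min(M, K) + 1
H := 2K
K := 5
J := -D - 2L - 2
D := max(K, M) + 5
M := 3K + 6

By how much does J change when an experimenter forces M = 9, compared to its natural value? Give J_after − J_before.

12

do(M=9) replaces the equation M := 3K + 6 with the constant M = 9.
L = min(M, K) + 1  [with M=9, K=5]  = 6
D = max(K, M) + 5  [with K=5, M=9]  = 14
J = -D - 2L - 2  [with D=14, L=6]  = -28
Without intervention: M = 3K + 6  [with K=5]  = 21; L = min(M, K) + 1  [with M=21, K=5]  = 6; D = max(K, M) + 5  [with K=5, M=21]  = 26; J = -D - 2L - 2  [with D=26, L=6]  = -40.
Change = -28 − (-40) = 12.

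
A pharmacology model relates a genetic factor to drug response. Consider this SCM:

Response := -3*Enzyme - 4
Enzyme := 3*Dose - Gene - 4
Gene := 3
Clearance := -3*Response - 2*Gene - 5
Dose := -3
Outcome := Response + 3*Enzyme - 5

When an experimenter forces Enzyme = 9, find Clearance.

do(Enzyme=9) replaces the equation Enzyme := 3*Dose - Gene - 4 with the constant Enzyme = 9.
Response = -3*Enzyme - 4  [with Enzyme=9]  = -31
Clearance = -3*Response - 2*Gene - 5  [with Response=-31, Gene=3]  = 82

82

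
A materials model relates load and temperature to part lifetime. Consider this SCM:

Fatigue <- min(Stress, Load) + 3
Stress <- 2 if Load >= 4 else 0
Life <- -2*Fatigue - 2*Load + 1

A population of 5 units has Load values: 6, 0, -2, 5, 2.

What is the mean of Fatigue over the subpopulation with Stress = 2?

5

Conditioning on Stress=2 selects the 2 unit(s) with Load ∈ {6, 5}. Their Fatigue values: 5, 5. Mean = 5.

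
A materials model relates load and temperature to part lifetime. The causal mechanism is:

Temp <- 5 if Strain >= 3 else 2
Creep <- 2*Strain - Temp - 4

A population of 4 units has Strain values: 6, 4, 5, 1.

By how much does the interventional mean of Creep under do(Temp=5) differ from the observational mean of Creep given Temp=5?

Under do(Temp=5), Temp's equation is replaced by Temp=5 for every unit. Per-unit Creep: 3, -1, 1, -7. Mean = -1.
E[Creep|Temp=5] averages over only the 3 units with Temp=5 (Strain = 6, 4, 5): Creep = 3, -1, 1, mean 1.
Difference = -1 − 1 = -2.

-2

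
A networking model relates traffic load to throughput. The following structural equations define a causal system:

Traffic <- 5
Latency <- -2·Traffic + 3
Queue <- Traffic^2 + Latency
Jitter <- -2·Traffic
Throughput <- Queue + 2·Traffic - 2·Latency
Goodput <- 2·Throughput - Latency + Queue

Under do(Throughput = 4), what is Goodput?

33

The intervention breaks the incoming arrows to Throughput: Throughput <- Queue + 2·Traffic - 2·Latency no longer applies, and Throughput = 4.
Latency = -2·Traffic + 3  [with Traffic=5]  = -7
Queue = Traffic^2 + Latency  [with Traffic=5, Latency=-7]  = 18
Goodput = 2·Throughput - Latency + Queue  [with Throughput=4, Latency=-7, Queue=18]  = 33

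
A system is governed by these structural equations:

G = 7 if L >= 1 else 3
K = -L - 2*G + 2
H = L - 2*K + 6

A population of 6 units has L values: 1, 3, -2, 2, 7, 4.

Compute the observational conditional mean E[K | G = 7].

E[K|G=7] averages over only the 5 units with G=7 (L = 1, 3, 2, 7, 4): K = -13, -15, -14, -19, -16, mean -15.4.

-15.4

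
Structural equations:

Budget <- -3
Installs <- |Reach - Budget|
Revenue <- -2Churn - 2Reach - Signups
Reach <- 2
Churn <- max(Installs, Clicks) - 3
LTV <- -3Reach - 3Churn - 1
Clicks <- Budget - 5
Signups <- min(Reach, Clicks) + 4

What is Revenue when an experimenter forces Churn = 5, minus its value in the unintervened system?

-6

Intervening sets Churn = 5 and removes its equation (Churn <- max(Installs, Clicks) - 3).
Clicks = Budget - 5  [with Budget=-3]  = -8
Signups = min(Reach, Clicks) + 4  [with Reach=2, Clicks=-8]  = -4
Revenue = -2Churn - 2Reach - Signups  [with Churn=5, Reach=2, Signups=-4]  = -10
Without intervention: Clicks = Budget - 5  [with Budget=-3]  = -8; Installs = |Reach - Budget|  [with Reach=2, Budget=-3]  = 5; Signups = min(Reach, Clicks) + 4  [with Reach=2, Clicks=-8]  = -4; Churn = max(Installs, Clicks) - 3  [with Installs=5, Clicks=-8]  = 2; Revenue = -2Churn - 2Reach - Signups  [with Churn=2, Reach=2, Signups=-4]  = -4.
Change = -10 − (-4) = -6.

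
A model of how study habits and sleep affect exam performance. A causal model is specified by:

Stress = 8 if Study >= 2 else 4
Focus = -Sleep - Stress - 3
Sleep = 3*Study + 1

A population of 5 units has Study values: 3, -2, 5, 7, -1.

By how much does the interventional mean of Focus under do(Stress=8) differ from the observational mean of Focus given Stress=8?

The intervention sets Stress=8 in all 5 units regardless of Study. Recomputing Focus per unit gives -21, -6, -27, -33, -9; average -19.2.
Conditioning on Stress=8 selects the 3 unit(s) with Study ∈ {3, 5, 7}. Their Focus values: -21, -27, -33. Mean = -27.
Difference = -19.2 − (-27) = 7.8.

7.8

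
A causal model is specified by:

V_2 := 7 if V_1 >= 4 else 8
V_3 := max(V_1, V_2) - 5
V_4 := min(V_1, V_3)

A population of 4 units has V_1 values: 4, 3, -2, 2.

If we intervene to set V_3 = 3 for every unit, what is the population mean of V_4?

Under do(V_3=3), V_3's equation is replaced by V_3=3 for every unit. Per-unit V_4: 3, 3, -2, 2. Mean = 1.5.

1.5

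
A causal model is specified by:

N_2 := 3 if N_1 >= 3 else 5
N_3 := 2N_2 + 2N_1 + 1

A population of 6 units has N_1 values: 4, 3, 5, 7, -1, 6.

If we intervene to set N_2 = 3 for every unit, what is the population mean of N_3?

The intervention sets N_2=3 in all 6 units regardless of N_1. Recomputing N_3 per unit gives 15, 13, 17, 21, 5, 19; average 15.

15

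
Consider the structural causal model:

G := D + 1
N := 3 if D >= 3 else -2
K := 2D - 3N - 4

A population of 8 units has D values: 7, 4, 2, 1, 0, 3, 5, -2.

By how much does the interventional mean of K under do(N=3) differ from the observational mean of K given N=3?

do(N=3) breaks N's dependence on D. With N=3 fixed, K across the units is 1, -5, -9, -11, -13, -7, -3, -17, mean -8.
Conditioning on N=3 selects the 4 unit(s) with D ∈ {7, 4, 3, 5}. Their K values: 1, -5, -7, -3. Mean = -3.5.
Difference = -8 − (-3.5) = -4.5.

-4.5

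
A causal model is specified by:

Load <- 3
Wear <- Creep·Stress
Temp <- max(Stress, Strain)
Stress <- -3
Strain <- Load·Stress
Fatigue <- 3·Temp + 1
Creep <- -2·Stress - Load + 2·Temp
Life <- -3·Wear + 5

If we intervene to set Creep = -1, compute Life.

-4

do(Creep=-1) replaces the equation Creep <- -2·Stress - Load + 2·Temp with the constant Creep = -1.
Wear = Creep·Stress  [with Creep=-1, Stress=-3]  = 3
Life = -3·Wear + 5  [with Wear=3]  = -4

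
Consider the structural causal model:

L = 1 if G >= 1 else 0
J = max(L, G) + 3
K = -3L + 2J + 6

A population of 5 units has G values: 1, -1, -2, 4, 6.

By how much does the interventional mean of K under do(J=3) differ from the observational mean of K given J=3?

do(J=3) breaks J's dependence on G. With J=3 fixed, K across the units is 9, 12, 12, 9, 9, mean 10.2.
E[K|J=3] averages over only the 2 units with J=3 (G = -1, -2): K = 12, 12, mean 12.
Difference = 10.2 − 12 = -1.8.

-1.8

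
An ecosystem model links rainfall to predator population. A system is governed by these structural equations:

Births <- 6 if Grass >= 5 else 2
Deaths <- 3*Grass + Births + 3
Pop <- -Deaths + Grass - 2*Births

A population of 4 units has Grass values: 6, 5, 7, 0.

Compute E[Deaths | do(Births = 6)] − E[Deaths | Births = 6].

do(Births=6) breaks Births's dependence on Grass. With Births=6 fixed, Deaths across the units is 27, 24, 30, 9, mean 22.5.
E[Deaths|Births=6] averages over only the 3 units with Births=6 (Grass = 6, 5, 7): Deaths = 27, 24, 30, mean 27.
Difference = 22.5 − 27 = -4.5.

-4.5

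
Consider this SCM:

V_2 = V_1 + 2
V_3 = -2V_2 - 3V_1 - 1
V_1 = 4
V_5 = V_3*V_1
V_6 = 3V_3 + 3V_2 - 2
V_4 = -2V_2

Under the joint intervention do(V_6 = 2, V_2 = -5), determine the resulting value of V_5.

-12

The joint intervention fixes V_6 = 2, V_2 = -5, removing each variable's own equation.
V_3 = -2V_2 - 3V_1 - 1  [with V_2=-5, V_1=4]  = -3
V_5 = V_3*V_1  [with V_3=-3, V_1=4]  = -12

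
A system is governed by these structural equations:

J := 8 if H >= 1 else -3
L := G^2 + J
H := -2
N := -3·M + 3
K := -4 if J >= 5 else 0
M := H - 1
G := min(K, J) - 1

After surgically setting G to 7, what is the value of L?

The intervention breaks the incoming arrows to G: G := min(K, J) - 1 no longer applies, and G = 7.
J = 8 if H >= 1 else -3  [with H=-2]  = -3
L = G^2 + J  [with G=7, J=-3]  = 46

46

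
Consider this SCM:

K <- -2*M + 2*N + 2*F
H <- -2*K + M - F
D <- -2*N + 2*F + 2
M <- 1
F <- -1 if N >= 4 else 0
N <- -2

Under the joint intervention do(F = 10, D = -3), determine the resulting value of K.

Setting F = 10, D = -3 by intervention discards those variables' equations.
K = -2*M + 2*N + 2*F  [with M=1, N=-2, F=10]  = 14

14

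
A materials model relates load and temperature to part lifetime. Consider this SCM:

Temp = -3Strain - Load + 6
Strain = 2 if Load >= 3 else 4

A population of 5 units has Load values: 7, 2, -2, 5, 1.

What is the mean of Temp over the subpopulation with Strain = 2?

Conditioning on Strain=2 selects the 2 unit(s) with Load ∈ {7, 5}. Their Temp values: -7, -5. Mean = -6.

-6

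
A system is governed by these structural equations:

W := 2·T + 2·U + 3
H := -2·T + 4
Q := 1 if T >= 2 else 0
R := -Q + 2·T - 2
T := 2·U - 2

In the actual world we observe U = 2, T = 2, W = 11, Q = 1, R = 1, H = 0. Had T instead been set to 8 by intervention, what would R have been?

do(T=8) replaces the equation T := 2·U - 2 with the constant T = 8.
Q = 1 if T >= 2 else 0  [with T=8]  = 1
R = -Q + 2·T - 2  [with Q=1, T=8]  = 13

13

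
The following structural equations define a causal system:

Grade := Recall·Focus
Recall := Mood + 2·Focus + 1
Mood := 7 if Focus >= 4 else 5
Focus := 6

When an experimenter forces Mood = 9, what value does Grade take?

Under do(Mood=9), the mechanism Mood := 7 if Focus >= 4 else 5 is discarded; Mood is fixed at 9.
Recall = Mood + 2·Focus + 1  [with Mood=9, Focus=6]  = 22
Grade = Recall·Focus  [with Recall=22, Focus=6]  = 132

132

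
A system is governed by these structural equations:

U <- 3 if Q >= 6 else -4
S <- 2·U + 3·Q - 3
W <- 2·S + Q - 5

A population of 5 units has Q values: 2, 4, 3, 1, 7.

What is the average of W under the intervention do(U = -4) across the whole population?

-3.2

The intervention sets U=-4 in all 5 units regardless of Q. Recomputing W per unit gives -13, 1, -6, -20, 22; average -3.2.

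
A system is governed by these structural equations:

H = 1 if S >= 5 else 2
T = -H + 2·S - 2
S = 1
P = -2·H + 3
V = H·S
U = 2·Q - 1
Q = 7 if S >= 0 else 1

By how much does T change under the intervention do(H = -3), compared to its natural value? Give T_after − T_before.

5

Under do(H=-3), the mechanism H = 1 if S >= 5 else 2 is discarded; H is fixed at -3.
T = -H + 2·S - 2  [with H=-3, S=1]  = 3
Without intervention: H = 1 if S >= 5 else 2  [with S=1]  = 2; T = -H + 2·S - 2  [with H=2, S=1]  = -2.
Change = 3 − (-2) = 5.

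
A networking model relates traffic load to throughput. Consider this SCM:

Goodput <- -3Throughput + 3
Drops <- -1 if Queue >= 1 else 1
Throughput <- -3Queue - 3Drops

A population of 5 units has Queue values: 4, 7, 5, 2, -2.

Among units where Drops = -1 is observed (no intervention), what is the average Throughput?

Observing Drops=-1 restricts to units where Drops's equation naturally yields -1: Queue ∈ {4, 7, 5, 2}. In that subpopulation Throughput = -9, -18, -12, -3, mean -10.5.

-10.5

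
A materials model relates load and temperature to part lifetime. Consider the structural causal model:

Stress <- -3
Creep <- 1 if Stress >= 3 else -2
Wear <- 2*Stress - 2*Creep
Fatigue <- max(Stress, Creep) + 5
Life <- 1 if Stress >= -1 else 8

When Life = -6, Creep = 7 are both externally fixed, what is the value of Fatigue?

12

Setting Life = -6, Creep = 7 by intervention discards those variables' equations.
Fatigue = max(Stress, Creep) + 5  [with Stress=-3, Creep=7]  = 12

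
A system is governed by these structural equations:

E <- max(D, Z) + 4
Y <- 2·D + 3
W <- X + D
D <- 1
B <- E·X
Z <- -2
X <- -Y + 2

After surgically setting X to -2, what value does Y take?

do(X=-2) replaces the equation X <- -Y + 2 with the constant X = -2.
Y is not downstream of the intervention, so its value is determined by the original equations.
Y = 2·D + 3  [with D=1]  = 5

5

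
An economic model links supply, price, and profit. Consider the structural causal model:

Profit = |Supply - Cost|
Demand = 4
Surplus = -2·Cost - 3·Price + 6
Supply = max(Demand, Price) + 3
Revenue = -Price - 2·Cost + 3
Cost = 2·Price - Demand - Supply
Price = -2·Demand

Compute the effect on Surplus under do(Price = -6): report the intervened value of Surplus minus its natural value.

-14

Under do(Price=-6), the mechanism Price = -2·Demand is discarded; Price is fixed at -6.
Supply = max(Demand, Price) + 3  [with Demand=4, Price=-6]  = 7
Cost = 2·Price - Demand - Supply  [with Price=-6, Demand=4, Supply=7]  = -23
Surplus = -2·Cost - 3·Price + 6  [with Cost=-23, Price=-6]  = 70
Without intervention: Price = -2·Demand  [with Demand=4]  = -8; Supply = max(Demand, Price) + 3  [with Demand=4, Price=-8]  = 7; Cost = 2·Price - Demand - Supply  [with Price=-8, Demand=4, Supply=7]  = -27; Surplus = -2·Cost - 3·Price + 6  [with Cost=-27, Price=-8]  = 84.
Change = 70 − 84 = -14.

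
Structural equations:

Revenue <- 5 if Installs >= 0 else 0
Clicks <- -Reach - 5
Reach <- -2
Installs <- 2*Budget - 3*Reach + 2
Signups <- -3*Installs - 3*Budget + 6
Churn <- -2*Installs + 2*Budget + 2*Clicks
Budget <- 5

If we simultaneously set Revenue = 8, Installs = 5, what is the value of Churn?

Setting Revenue = 8, Installs = 5 by intervention discards those variables' equations.
Clicks = -Reach - 5  [with Reach=-2]  = -3
Churn = -2*Installs + 2*Budget + 2*Clicks  [with Installs=5, Budget=5, Clicks=-3]  = -6

-6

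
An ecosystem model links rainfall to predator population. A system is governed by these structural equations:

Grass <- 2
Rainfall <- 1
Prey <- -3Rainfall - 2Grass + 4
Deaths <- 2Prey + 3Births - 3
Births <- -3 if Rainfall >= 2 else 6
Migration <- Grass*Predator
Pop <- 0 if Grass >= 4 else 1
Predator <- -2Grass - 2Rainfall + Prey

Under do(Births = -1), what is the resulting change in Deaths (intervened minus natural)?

The intervention breaks the incoming arrows to Births: Births <- -3 if Rainfall >= 2 else 6 no longer applies, and Births = -1.
Prey = -3Rainfall - 2Grass + 4  [with Rainfall=1, Grass=2]  = -3
Deaths = 2Prey + 3Births - 3  [with Prey=-3, Births=-1]  = -12
Without intervention: Prey = -3Rainfall - 2Grass + 4  [with Rainfall=1, Grass=2]  = -3; Births = -3 if Rainfall >= 2 else 6  [with Rainfall=1]  = 6; Deaths = 2Prey + 3Births - 3  [with Prey=-3, Births=6]  = 9.
Change = -12 − 9 = -21.

-21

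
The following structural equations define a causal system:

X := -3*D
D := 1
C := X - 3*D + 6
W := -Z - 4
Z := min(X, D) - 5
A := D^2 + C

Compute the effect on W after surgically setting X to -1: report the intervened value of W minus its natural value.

-2

Under do(X=-1), the mechanism X := -3*D is discarded; X is fixed at -1.
Z = min(X, D) - 5  [with X=-1, D=1]  = -6
W = -Z - 4  [with Z=-6]  = 2
Without intervention: X = -3*D  [with D=1]  = -3; Z = min(X, D) - 5  [with X=-3, D=1]  = -8; W = -Z - 4  [with Z=-8]  = 4.
Change = 2 − 4 = -2.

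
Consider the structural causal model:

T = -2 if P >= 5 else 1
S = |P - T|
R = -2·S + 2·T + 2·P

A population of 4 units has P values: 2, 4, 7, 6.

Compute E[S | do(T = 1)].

3.75

The intervention sets T=1 in all 4 units regardless of P. Recomputing S per unit gives 1, 3, 6, 5; average 3.75.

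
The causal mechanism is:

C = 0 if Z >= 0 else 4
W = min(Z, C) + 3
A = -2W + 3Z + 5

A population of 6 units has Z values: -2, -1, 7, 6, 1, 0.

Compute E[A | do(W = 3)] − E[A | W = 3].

-5

do(W=3) breaks W's dependence on Z. With W=3 fixed, A across the units is -7, -4, 20, 17, 2, -1, mean 4.5.
E[A|W=3] averages over only the 4 units with W=3 (Z = 7, 6, 1, 0): A = 20, 17, 2, -1, mean 9.5.
Difference = 4.5 − 9.5 = -5.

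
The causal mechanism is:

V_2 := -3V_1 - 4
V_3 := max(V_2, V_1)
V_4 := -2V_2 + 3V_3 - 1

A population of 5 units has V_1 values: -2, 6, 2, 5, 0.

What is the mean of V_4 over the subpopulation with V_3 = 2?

Conditioning on V_3=2 selects the 2 unit(s) with V_1 ∈ {-2, 2}. Their V_4 values: 1, 25. Mean = 13.

13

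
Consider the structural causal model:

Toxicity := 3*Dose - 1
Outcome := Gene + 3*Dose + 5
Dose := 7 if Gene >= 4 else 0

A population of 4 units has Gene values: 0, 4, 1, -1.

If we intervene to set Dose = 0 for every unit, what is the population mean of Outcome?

do(Dose=0) breaks Dose's dependence on Gene. With Dose=0 fixed, Outcome across the units is 5, 9, 6, 4, mean 6.

6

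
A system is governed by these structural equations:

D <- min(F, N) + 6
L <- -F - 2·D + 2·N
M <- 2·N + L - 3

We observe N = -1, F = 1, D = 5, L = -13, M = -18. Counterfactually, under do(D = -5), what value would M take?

2

do(D=-5) replaces the equation D <- min(F, N) + 6 with the constant D = -5.
L = -F - 2·D + 2·N  [with F=1, D=-5, N=-1]  = 7
M = 2·N + L - 3  [with N=-1, L=7]  = 2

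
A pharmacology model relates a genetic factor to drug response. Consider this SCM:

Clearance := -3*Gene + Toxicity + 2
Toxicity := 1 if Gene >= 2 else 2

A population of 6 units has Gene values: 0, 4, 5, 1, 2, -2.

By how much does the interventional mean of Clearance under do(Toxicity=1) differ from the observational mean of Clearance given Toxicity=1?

The intervention sets Toxicity=1 in all 6 units regardless of Gene. Recomputing Clearance per unit gives 3, -9, -12, 0, -3, 9; average -2.
Conditioning on Toxicity=1 selects the 3 unit(s) with Gene ∈ {4, 5, 2}. Their Clearance values: -9, -12, -3. Mean = -8.
Difference = -2 − (-8) = 6.

6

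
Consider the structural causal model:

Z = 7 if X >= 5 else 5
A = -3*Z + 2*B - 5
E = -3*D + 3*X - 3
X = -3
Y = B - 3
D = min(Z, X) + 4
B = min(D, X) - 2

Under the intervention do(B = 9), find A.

Under do(B=9), the mechanism B = min(D, X) - 2 is discarded; B is fixed at 9.
Z = 7 if X >= 5 else 5  [with X=-3]  = 5
A = -3*Z + 2*B - 5  [with Z=5, B=9]  = -2

-2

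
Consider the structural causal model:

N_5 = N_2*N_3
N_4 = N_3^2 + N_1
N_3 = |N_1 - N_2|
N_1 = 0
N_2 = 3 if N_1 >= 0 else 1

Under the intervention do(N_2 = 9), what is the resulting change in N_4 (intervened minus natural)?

Under do(N_2=9), the mechanism N_2 = 3 if N_1 >= 0 else 1 is discarded; N_2 is fixed at 9.
N_3 = |N_1 - N_2|  [with N_1=0, N_2=9]  = 9
N_4 = N_3^2 + N_1  [with N_3=9, N_1=0]  = 81
Without intervention: N_2 = 3 if N_1 >= 0 else 1  [with N_1=0]  = 3; N_3 = |N_1 - N_2|  [with N_1=0, N_2=3]  = 3; N_4 = N_3^2 + N_1  [with N_3=3, N_1=0]  = 9.
Change = 81 − 9 = 72.

72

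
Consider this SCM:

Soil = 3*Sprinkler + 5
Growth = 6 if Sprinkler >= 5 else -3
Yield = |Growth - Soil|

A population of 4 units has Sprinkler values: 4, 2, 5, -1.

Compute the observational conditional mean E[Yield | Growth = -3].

13

E[Yield|Growth=-3] averages over only the 3 units with Growth=-3 (Sprinkler = 4, 2, -1): Yield = 20, 14, 5, mean 13.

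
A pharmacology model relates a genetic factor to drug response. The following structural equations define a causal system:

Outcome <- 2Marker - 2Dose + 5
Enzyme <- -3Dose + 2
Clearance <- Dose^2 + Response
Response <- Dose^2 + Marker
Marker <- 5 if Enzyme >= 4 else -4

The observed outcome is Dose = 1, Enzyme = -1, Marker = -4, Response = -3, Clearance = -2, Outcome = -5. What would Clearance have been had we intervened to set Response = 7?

8

Intervening sets Response = 7 and removes its equation (Response <- Dose^2 + Marker).
Clearance = Dose^2 + Response  [with Dose=1, Response=7]  = 8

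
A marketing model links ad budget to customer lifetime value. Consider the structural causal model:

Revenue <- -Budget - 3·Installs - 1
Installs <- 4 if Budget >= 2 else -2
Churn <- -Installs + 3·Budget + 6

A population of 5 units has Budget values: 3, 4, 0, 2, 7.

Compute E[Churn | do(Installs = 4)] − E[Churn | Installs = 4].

-2.4

Under do(Installs=4), Installs's equation is replaced by Installs=4 for every unit. Per-unit Churn: 11, 14, 2, 8, 23. Mean = 11.6.
E[Churn|Installs=4] averages over only the 4 units with Installs=4 (Budget = 3, 4, 2, 7): Churn = 11, 14, 8, 23, mean 14.
Difference = 11.6 − 14 = -2.4.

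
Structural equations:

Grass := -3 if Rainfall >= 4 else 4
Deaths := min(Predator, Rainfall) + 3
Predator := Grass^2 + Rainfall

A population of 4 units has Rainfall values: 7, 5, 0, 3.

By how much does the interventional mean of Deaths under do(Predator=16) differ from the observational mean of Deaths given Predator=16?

The intervention sets Predator=16 in all 4 units regardless of Rainfall. Recomputing Deaths per unit gives 10, 8, 3, 6; average 6.75.
E[Deaths|Predator=16] averages over only the 2 units with Predator=16 (Rainfall = 7, 0): Deaths = 10, 3, mean 6.5.
Difference = 6.75 − 6.5 = 0.25.

0.25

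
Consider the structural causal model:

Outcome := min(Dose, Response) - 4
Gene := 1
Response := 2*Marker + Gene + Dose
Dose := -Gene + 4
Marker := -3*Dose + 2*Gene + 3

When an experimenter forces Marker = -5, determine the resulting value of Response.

The intervention breaks the incoming arrows to Marker: Marker := -3*Dose + 2*Gene + 3 no longer applies, and Marker = -5.
Dose = -Gene + 4  [with Gene=1]  = 3
Response = 2*Marker + Gene + Dose  [with Marker=-5, Gene=1, Dose=3]  = -6

-6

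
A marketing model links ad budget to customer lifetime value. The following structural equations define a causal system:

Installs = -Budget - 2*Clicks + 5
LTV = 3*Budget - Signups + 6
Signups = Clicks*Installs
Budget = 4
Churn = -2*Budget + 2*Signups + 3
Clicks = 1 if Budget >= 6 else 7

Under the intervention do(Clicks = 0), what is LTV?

18

Under do(Clicks=0), the mechanism Clicks = 1 if Budget >= 6 else 7 is discarded; Clicks is fixed at 0.
Installs = -Budget - 2*Clicks + 5  [with Budget=4, Clicks=0]  = 1
Signups = Clicks*Installs  [with Clicks=0, Installs=1]  = 0
LTV = 3*Budget - Signups + 6  [with Budget=4, Signups=0]  = 18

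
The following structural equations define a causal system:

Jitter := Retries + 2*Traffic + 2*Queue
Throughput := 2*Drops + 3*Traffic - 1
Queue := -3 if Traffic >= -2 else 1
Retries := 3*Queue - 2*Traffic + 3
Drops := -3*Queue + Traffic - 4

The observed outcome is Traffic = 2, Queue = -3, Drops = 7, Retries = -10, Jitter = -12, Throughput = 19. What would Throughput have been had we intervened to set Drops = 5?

The intervention breaks the incoming arrows to Drops: Drops := -3*Queue + Traffic - 4 no longer applies, and Drops = 5.
Throughput = 2*Drops + 3*Traffic - 1  [with Drops=5, Traffic=2]  = 15

15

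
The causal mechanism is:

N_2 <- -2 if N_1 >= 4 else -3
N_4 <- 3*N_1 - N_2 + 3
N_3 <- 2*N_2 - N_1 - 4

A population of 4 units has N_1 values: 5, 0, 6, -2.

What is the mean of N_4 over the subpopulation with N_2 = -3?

E[N_4|N_2=-3] averages over only the 2 units with N_2=-3 (N_1 = 0, -2): N_4 = 6, 0, mean 3.

3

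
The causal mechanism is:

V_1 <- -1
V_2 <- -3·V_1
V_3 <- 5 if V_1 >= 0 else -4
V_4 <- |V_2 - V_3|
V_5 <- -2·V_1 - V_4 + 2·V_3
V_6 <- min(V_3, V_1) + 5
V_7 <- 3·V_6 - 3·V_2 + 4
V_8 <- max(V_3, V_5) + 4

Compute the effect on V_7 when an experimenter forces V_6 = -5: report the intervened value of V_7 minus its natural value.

-18

Intervening sets V_6 = -5 and removes its equation (V_6 <- min(V_3, V_1) + 5).
V_2 = -3·V_1  [with V_1=-1]  = 3
V_7 = 3·V_6 - 3·V_2 + 4  [with V_6=-5, V_2=3]  = -20
Without intervention: V_2 = -3·V_1  [with V_1=-1]  = 3; V_3 = 5 if V_1 >= 0 else -4  [with V_1=-1]  = -4; V_6 = min(V_3, V_1) + 5  [with V_3=-4, V_1=-1]  = 1; V_7 = 3·V_6 - 3·V_2 + 4  [with V_6=1, V_2=3]  = -2.
Change = -20 − (-2) = -18.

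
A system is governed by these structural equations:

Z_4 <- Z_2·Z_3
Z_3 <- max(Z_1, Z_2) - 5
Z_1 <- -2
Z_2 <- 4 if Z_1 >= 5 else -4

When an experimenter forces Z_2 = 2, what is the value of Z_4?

-6

Under do(Z_2=2), the mechanism Z_2 <- 4 if Z_1 >= 5 else -4 is discarded; Z_2 is fixed at 2.
Z_3 = max(Z_1, Z_2) - 5  [with Z_1=-2, Z_2=2]  = -3
Z_4 = Z_2·Z_3  [with Z_2=2, Z_3=-3]  = -6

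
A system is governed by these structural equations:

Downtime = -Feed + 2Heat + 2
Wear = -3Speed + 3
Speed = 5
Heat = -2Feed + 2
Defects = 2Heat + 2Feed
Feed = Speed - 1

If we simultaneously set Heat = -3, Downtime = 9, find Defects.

2

The joint intervention fixes Heat = -3, Downtime = 9, removing each variable's own equation.
Feed = Speed - 1  [with Speed=5]  = 4
Defects = 2Heat + 2Feed  [with Heat=-3, Feed=4]  = 2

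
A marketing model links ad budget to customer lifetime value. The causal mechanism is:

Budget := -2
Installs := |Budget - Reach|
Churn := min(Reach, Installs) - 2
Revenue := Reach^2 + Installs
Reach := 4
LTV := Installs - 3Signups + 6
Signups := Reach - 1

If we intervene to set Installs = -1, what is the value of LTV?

-4

The intervention breaks the incoming arrows to Installs: Installs := |Budget - Reach| no longer applies, and Installs = -1.
Signups = Reach - 1  [with Reach=4]  = 3
LTV = Installs - 3Signups + 6  [with Installs=-1, Signups=3]  = -4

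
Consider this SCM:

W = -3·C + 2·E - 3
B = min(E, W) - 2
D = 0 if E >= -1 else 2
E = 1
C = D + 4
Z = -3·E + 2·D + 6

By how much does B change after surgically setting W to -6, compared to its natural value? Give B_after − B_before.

7

The intervention breaks the incoming arrows to W: W = -3·C + 2·E - 3 no longer applies, and W = -6.
B = min(E, W) - 2  [with E=1, W=-6]  = -8
Without intervention: D = 0 if E >= -1 else 2  [with E=1]  = 0; C = D + 4  [with D=0]  = 4; W = -3·C + 2·E - 3  [with C=4, E=1]  = -13; B = min(E, W) - 2  [with E=1, W=-13]  = -15.
Change = -8 − (-15) = 7.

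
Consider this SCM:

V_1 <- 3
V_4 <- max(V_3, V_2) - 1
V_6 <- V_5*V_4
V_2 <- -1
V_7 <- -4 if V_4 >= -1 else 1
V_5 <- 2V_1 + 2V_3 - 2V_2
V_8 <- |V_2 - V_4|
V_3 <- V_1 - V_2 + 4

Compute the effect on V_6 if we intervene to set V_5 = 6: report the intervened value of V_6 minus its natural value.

The intervention breaks the incoming arrows to V_5: V_5 <- 2V_1 + 2V_3 - 2V_2 no longer applies, and V_5 = 6.
V_3 = V_1 - V_2 + 4  [with V_1=3, V_2=-1]  = 8
V_4 = max(V_3, V_2) - 1  [with V_3=8, V_2=-1]  = 7
V_6 = V_5*V_4  [with V_5=6, V_4=7]  = 42
Without intervention: V_3 = V_1 - V_2 + 4  [with V_1=3, V_2=-1]  = 8; V_4 = max(V_3, V_2) - 1  [with V_3=8, V_2=-1]  = 7; V_5 = 2V_1 + 2V_3 - 2V_2  [with V_1=3, V_3=8, V_2=-1]  = 24; V_6 = V_5*V_4  [with V_5=24, V_4=7]  = 168.
Change = 42 − 168 = -126.

-126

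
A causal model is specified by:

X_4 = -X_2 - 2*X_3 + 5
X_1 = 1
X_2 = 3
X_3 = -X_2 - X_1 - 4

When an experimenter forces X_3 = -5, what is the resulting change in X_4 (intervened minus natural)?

The intervention breaks the incoming arrows to X_3: X_3 = -X_2 - X_1 - 4 no longer applies, and X_3 = -5.
X_4 = -X_2 - 2*X_3 + 5  [with X_2=3, X_3=-5]  = 12
Without intervention: X_3 = -X_2 - X_1 - 4  [with X_2=3, X_1=1]  = -8; X_4 = -X_2 - 2*X_3 + 5  [with X_2=3, X_3=-8]  = 18.
Change = 12 − 18 = -6.

-6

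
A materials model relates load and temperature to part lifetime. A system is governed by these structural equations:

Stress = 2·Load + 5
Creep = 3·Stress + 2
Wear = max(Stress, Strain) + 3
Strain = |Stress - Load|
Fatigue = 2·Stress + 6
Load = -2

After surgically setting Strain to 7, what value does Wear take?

10

do(Strain=7) replaces the equation Strain = |Stress - Load| with the constant Strain = 7.
Stress = 2·Load + 5  [with Load=-2]  = 1
Wear = max(Stress, Strain) + 3  [with Stress=1, Strain=7]  = 10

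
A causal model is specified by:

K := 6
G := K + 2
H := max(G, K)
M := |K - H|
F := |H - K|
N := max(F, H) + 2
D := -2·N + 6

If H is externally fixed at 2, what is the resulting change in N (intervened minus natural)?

The intervention breaks the incoming arrows to H: H := max(G, K) no longer applies, and H = 2.
F = |H - K|  [with H=2, K=6]  = 4
N = max(F, H) + 2  [with F=4, H=2]  = 6
Without intervention: G = K + 2  [with K=6]  = 8; H = max(G, K)  [with G=8, K=6]  = 8; F = |H - K|  [with H=8, K=6]  = 2; N = max(F, H) + 2  [with F=2, H=8]  = 10.
Change = 6 − 10 = -4.

-4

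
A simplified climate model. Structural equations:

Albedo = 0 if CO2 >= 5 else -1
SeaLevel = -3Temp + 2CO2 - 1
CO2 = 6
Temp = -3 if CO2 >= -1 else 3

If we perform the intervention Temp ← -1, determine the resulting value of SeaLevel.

Under do(Temp=-1), the mechanism Temp = -3 if CO2 >= -1 else 3 is discarded; Temp is fixed at -1.
SeaLevel = -3Temp + 2CO2 - 1  [with Temp=-1, CO2=6]  = 14

14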